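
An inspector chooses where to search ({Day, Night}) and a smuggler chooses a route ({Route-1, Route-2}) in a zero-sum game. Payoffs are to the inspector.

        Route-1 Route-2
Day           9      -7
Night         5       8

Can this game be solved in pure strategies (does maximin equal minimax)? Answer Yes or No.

Row minima: Day → -7, Night → 5; maximin = 5.
Column maxima: Route-1 → 9, Route-2 → 8; minimax = 8.
5 ≠ 8, so no pure-strategy equilibrium exists.

No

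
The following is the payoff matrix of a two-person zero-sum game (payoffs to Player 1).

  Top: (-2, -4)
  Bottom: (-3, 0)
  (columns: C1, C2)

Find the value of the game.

-12/5

Row minima: Top → -4, Bottom → -3; maximin = -3.
Column maxima: C1 → -2, C2 → 0; minimax = -2.
-3 ≠ -2, so there is no saddle point; optimal play is mixed.
Let Player 1 play Top with probability p. Expected payoff against C1: (-2)p + (-3)(1−p) = p − 3; against C2: (-4)p + 0(1−p) = −4p.
Setting these equal: p − 3 = −4p ⇒ 5p = 3 ⇒ p = 3/5, and the value is (1)·(3/5) − 3 = -12/5.
For Player 2: with q = P(C1), equating Top's and Bottom's payoffs gives 2q − 4 = −3q ⇒ q = 4/5.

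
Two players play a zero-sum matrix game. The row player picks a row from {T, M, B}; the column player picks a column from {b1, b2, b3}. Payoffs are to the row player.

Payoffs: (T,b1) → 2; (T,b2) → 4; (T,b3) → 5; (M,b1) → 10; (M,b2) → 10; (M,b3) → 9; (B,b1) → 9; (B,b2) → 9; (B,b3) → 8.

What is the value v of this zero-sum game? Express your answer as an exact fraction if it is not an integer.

9

Row minima: T → 2, M → 9, B → 8; maximin = 9.
Column maxima: b1 → 10, b2 → 10, b3 → 9; minimax = 9.
Since maximin = minimax = 9, there is a saddle point and the value is 9.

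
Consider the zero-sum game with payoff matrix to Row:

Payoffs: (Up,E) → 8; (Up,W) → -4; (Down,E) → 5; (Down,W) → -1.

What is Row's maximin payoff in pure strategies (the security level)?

Row minima: Up → -4, Down → -1.
The best of these is -1.

-1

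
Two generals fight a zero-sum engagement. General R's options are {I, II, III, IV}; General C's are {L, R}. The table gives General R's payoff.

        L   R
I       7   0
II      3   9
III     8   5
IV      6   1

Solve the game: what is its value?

Row minima: I → 0, II → 3, III → 5, IV → 1; maximin = 5.
Column maxima: L → 8, R → 9; minimax = 8.
5 ≠ 8, so there is no saddle point; optimal play is mixed.
I is strictly dominated by III, so General R never plays it.
IV is strictly dominated by III, so General R never plays it.
On the remaining 2×2 (II, III vs L, R):
Let General R play II with probability p. Expected payoff against L: 3p + 8(1−p) = −5p + 8; against R: 9p + 5(1−p) = 4p + 5.
Setting these equal: −5p + 8 = 4p + 5 ⇒ −9p = -3 ⇒ p = 1/3, and the value is (-5)·(1/3) + 8 = 19/3.
For General C: with q = P(L), equating II's and III's payoffs gives −6q + 9 = 3q + 5 ⇒ q = 4/9.

19/3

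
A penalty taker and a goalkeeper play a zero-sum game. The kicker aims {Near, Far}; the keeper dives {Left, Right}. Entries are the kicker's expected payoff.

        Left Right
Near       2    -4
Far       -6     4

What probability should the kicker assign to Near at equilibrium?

5/8

Row minima: Near → -4, Far → -6; maximin = -4.
Column maxima: Left → 2, Right → 4; minimax = 2.
-4 ≠ 2, so there is no saddle point; optimal play is mixed.
Let the kicker play Near with probability p. Expected payoff against Left: 2p + (-6)(1−p) = 8p − 6; against Right: (-4)p + 4(1−p) = −8p + 4.
Setting these equal: 8p − 6 = −8p + 4 ⇒ 16p = 10 ⇒ p = 5/8, and the value is (8)·(5/8) − 6 = -1.
For the keeper: with q = P(Left), equating Near's and Far's payoffs gives 6q − 4 = −10q + 4 ⇒ q = 1/2.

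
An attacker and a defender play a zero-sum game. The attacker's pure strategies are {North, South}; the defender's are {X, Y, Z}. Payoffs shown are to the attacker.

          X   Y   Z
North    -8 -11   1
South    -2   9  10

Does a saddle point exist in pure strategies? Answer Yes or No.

Yes

Row minima: North → -11, South → -2; maximin = -2.
Column maxima: X → -2, Y → 9, Z → 10; minimax = -2.
maximin = minimax = -2, so a saddle point exists.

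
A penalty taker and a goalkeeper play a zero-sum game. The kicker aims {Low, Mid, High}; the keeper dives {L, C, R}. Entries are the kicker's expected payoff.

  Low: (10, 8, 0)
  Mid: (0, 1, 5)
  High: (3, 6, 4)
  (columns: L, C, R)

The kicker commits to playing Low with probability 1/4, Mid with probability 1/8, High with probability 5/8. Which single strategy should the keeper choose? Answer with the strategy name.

If the keeper plays L, the kicker's expected payoff is (1/4)·10 + (1/8)·0 + (5/8)·3 = 35/8.
If the keeper plays C, the kicker's expected payoff is (1/4)·8 + (1/8)·1 + (5/8)·6 = 47/8.
If the keeper plays R, the kicker's expected payoff is (1/4)·0 + (1/8)·5 + (5/8)·4 = 25/8.
The keeper minimizes the kicker's payoff; the smallest is 25/8, so the best response is R.

R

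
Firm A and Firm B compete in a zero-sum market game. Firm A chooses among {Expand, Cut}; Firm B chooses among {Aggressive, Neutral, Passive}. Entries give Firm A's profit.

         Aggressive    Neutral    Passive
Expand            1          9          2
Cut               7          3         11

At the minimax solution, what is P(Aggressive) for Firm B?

1/2

Row minima: Expand → 1, Cut → 3; maximin = 3.
Column maxima: Aggressive → 7, Neutral → 9, Passive → 11; minimax = 7.
3 ≠ 7, so there is no saddle point; optimal play is mixed.
Passive is strictly dominated by Aggressive (it gives Firm A strictly more in every row), so Firm B never plays it.
On the remaining 2×2 (Expand, Cut vs Aggressive, Neutral):
Let Firm A play Expand with probability p. Expected payoff against Aggressive: 1p + 7(1−p) = −6p + 7; against Neutral: 9p + 3(1−p) = 6p + 3.
Setting these equal: −6p + 7 = 6p + 3 ⇒ −12p = -4 ⇒ p = 1/3, and the value is (-6)·(1/3) + 7 = 5.
For Firm B: with q = P(Aggressive), equating Expand's and Cut's payoffs gives −8q + 9 = 4q + 3 ⇒ q = 1/2.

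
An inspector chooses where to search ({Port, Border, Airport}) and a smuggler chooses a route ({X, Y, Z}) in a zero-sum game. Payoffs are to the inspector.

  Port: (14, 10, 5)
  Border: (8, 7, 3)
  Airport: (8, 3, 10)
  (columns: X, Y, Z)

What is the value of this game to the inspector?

Row minima: Port → 5, Border → 3, Airport → 3; maximin = 5.
Column maxima: X → 14, Y → 10, Z → 10; minimax = 10.
5 ≠ 10, so there is no saddle point; optimal play is mixed.
Border is strictly dominated by Port, so the inspector never plays it.
X is strictly dominated by Y (it gives the inspector strictly more in every row), so the smuggler never plays it.
On the remaining 2×2 (Port, Airport vs Y, Z):
Let the inspector play Port with probability p. Expected payoff against Y: 10p + 3(1−p) = 7p + 3; against Z: 5p + 10(1−p) = −5p + 10.
Setting these equal: 7p + 3 = −5p + 10 ⇒ 12p = 7 ⇒ p = 7/12, and the value is (7)·(7/12) + 3 = 85/12.
For the smuggler: with q = P(Y), equating Port's and Airport's payoffs gives 5q + 5 = −7q + 10 ⇒ q = 5/12.

85/12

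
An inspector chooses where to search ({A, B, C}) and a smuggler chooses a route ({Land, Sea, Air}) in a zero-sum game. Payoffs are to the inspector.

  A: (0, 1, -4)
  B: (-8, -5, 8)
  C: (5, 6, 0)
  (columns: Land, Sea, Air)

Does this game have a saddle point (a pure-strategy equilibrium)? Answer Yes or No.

No

Row minima: A → -4, B → -8, C → 0; maximin = 0.
Column maxima: Land → 5, Sea → 6, Air → 8; minimax = 5.
0 ≠ 5, so no pure-strategy equilibrium exists.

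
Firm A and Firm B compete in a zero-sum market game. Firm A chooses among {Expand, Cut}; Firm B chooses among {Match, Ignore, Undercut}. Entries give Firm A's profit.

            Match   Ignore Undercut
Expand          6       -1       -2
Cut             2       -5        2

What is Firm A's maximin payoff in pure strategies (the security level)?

-2

Row minima: Expand → -2, Cut → -5.
The best of these is -2.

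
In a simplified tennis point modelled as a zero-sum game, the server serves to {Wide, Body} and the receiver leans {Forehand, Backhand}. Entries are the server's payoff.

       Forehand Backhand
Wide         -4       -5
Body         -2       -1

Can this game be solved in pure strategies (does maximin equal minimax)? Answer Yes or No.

Row minima: Wide → -5, Body → -2; maximin = -2.
Column maxima: Forehand → -2, Backhand → -1; minimax = -2.
maximin = minimax = -2, so a saddle point exists.

Yes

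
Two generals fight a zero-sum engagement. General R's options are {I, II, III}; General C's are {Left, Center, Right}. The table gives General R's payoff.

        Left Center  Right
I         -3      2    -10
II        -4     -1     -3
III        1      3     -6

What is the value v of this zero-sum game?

-27/8

Row minima: I → -10, II → -4, III → -6; maximin = -4.
Column maxima: Left → 1, Center → 3, Right → -3; minimax = -3.
-4 ≠ -3, so there is no saddle point; optimal play is mixed.
I is strictly dominated by III, so General R never plays it.
Center is strictly dominated by Left (it gives General R strictly more in every row), so General C never plays it.
On the remaining 2×2 (II, III vs Left, Right):
Let General R play II with probability p. Expected payoff against Left: (-4)p + 1(1−p) = −5p + 1; against Right: (-3)p + (-6)(1−p) = 3p − 6.
Setting these equal: −5p + 1 = 3p − 6 ⇒ −8p = -7 ⇒ p = 7/8, and the value is (-5)·(7/8) + 1 = -27/8.
For General C: with q = P(Left), equating II's and III's payoffs gives −q − 3 = 7q − 6 ⇒ q = 3/8.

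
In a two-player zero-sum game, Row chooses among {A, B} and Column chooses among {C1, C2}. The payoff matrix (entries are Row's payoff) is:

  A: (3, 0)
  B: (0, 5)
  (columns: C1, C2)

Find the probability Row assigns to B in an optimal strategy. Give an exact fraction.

Row minima: A → 0, B → 0; maximin = 0.
Column maxima: C1 → 3, C2 → 5; minimax = 3.
0 ≠ 3, so there is no saddle point; optimal play is mixed.
Let Row play A with probability p. Expected payoff against C1: 3p + 0(1−p) = 3p; against C2: 0p + 5(1−p) = −5p + 5.
Setting these equal: 3p = −5p + 5 ⇒ 8p = 5 ⇒ p = 5/8, and the value is (3)·(5/8) = 15/8.
For Column: with q = P(C1), equating A's and B's payoffs gives 3q = −5q + 5 ⇒ q = 5/8.

3/8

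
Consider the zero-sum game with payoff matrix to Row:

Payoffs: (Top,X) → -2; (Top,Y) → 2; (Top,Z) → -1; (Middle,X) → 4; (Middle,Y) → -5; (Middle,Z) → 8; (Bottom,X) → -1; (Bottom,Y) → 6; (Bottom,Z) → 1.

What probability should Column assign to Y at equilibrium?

5/16

Row minima: Top → -2, Middle → -5, Bottom → -1; maximin = -1.
Column maxima: X → 4, Y → 6, Z → 8; minimax = 4.
-1 ≠ 4, so there is no saddle point; optimal play is mixed.
Top is strictly dominated by Bottom, so Row never plays it.
Z is strictly dominated by X (it gives Row strictly more in every row), so Column never plays it.
On the remaining 2×2 (Middle, Bottom vs X, Y):
Let Row play Middle with probability p. Expected payoff against X: 4p + (-1)(1−p) = 5p − 1; against Y: (-5)p + 6(1−p) = −11p + 6.
Setting these equal: 5p − 1 = −11p + 6 ⇒ 16p = 7 ⇒ p = 7/16, and the value is (5)·(7/16) − 1 = 19/16.
For Column: with q = P(X), equating Middle's and Bottom's payoffs gives 9q − 5 = −7q + 6 ⇒ q = 11/16.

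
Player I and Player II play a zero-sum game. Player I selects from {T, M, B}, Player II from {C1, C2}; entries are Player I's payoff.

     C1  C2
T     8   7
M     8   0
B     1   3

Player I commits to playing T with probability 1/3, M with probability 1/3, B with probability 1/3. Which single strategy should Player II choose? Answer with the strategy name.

C2

If Player II plays C1, Player I's expected payoff is (1/3)·8 + (1/3)·8 + (1/3)·1 = 17/3.
If Player II plays C2, Player I's expected payoff is (1/3)·7 + (1/3)·0 + (1/3)·3 = 10/3.
Player II minimizes Player I's payoff; the smallest is 10/3, so the best response is C2.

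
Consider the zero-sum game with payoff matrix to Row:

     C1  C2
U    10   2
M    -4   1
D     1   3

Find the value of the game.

Row minima: U → 2, M → -4, D → 1; maximin = 2.
Column maxima: C1 → 10, C2 → 3; minimax = 3.
2 ≠ 3, so there is no saddle point; optimal play is mixed.
M is strictly dominated by U, so Row never plays it.
On the remaining 2×2 (U, D vs C1, C2):
Let Row play U with probability p. Expected payoff against C1: 10p + 1(1−p) = 9p + 1; against C2: 2p + 3(1−p) = −p + 3.
Setting these equal: 9p + 1 = −p + 3 ⇒ 10p = 2 ⇒ p = 1/5, and the value is (9)·(1/5) + 1 = 14/5.
For Column: with q = P(C1), equating U's and D's payoffs gives 8q + 2 = −2q + 3 ⇒ q = 1/10.

14/5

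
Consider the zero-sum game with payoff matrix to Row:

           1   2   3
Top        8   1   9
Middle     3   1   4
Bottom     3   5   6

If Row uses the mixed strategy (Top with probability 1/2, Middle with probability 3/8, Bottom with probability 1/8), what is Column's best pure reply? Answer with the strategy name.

2

If Column plays 1, Row's expected payoff is (1/2)·8 + (3/8)·3 + (1/8)·3 = 11/2.
If Column plays 2, Row's expected payoff is (1/2)·1 + (3/8)·1 + (1/8)·5 = 3/2.
If Column plays 3, Row's expected payoff is (1/2)·9 + (3/8)·4 + (1/8)·6 = 27/4.
Column minimizes Row's payoff; the smallest is 3/2, so the best response is 2.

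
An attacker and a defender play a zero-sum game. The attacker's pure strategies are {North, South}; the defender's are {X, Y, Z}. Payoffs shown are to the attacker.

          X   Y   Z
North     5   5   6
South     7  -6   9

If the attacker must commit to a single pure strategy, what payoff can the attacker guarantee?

Row minima: North → 5, South → -6.
The best of these is 5.

5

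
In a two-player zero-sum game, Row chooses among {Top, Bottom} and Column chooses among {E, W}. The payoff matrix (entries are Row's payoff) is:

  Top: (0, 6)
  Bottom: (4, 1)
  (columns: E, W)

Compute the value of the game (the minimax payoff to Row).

Row minima: Top → 0, Bottom → 1; maximin = 1.
Column maxima: E → 4, W → 6; minimax = 4.
1 ≠ 4, so there is no saddle point; optimal play is mixed.
Let Row play Top with probability p. Expected payoff against E: 0p + 4(1−p) = −4p + 4; against W: 6p + 1(1−p) = 5p + 1.
Setting these equal: −4p + 4 = 5p + 1 ⇒ −9p = -3 ⇒ p = 1/3, and the value is (-4)·(1/3) + 4 = 8/3.
For Column: with q = P(E), equating Top's and Bottom's payoffs gives −6q + 6 = 3q + 1 ⇒ q = 5/9.

8/3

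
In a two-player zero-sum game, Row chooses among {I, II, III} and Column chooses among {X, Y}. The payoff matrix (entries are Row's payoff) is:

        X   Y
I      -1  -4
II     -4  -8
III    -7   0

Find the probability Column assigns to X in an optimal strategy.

Row minima: I → -4, II → -8, III → -7; maximin = -4.
Column maxima: X → -1, Y → 0; minimax = -1.
-4 ≠ -1, so there is no saddle point; optimal play is mixed.
II is strictly dominated by I, so Row never plays it.
On the remaining 2×2 (I, III vs X, Y):
Let Row play I with probability p. Expected payoff against X: (-1)p + (-7)(1−p) = 6p − 7; against Y: (-4)p + 0(1−p) = −4p.
Setting these equal: 6p − 7 = −4p ⇒ 10p = 7 ⇒ p = 7/10, and the value is (6)·(7/10) − 7 = -14/5.
For Column: with q = P(X), equating I's and III's payoffs gives 3q − 4 = −7q ⇒ q = 2/5.

2/5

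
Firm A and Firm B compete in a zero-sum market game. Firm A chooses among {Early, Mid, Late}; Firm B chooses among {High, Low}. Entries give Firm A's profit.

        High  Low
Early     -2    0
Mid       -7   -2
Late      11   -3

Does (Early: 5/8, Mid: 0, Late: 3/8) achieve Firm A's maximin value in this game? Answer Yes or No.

No

Against High this mix gives (5/8)·(-2) + (3/8)·11 = 23/8.
Against Low this mix gives (5/8)·0 + (3/8)·(-3) = -9/8.
Firm B will play Low, holding Firm A to -9/8. Shifting weight toward the row that does better against Low would raise this floor (the equalizing mix achieves -3/8 against both Low and High), so the proposed strategy is not optimal.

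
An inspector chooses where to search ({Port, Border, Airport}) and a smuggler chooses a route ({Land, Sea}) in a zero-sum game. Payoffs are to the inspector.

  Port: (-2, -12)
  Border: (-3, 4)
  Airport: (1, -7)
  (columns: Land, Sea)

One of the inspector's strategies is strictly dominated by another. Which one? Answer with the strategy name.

Port

Airport gives a strictly higher payoff than Port against every column: 1 > -2, -7 > -12.
So Port is strictly dominated and the inspector never plays it.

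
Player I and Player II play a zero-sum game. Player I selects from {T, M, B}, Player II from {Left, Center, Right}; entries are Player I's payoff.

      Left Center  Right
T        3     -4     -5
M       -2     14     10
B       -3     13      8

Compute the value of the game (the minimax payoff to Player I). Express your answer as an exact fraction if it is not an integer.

1

Row minima: T → -5, M → -2, B → -3; maximin = -2.
Column maxima: Left → 3, Center → 14, Right → 10; minimax = 3.
-2 ≠ 3, so there is no saddle point; optimal play is mixed.
B is strictly dominated by M, so Player I never plays it.
Center is strictly dominated by Right (it gives Player I strictly more in every row), so Player II never plays it.
On the remaining 2×2 (T, M vs Left, Right):
Let Player I play T with probability p. Expected payoff against Left: 3p + (-2)(1−p) = 5p − 2; against Right: (-5)p + 10(1−p) = −15p + 10.
Setting these equal: 5p − 2 = −15p + 10 ⇒ 20p = 12 ⇒ p = 3/5, and the value is (5)·(3/5) − 2 = 1.
For Player II: with q = P(Left), equating T's and M's payoffs gives 8q − 5 = −12q + 10 ⇒ q = 3/4.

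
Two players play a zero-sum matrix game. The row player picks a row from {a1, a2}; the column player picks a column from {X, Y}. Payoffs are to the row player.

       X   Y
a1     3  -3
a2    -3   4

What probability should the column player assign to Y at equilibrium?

6/13

Row minima: a1 → -3, a2 → -3; maximin = -3.
Column maxima: X → 3, Y → 4; minimax = 3.
-3 ≠ 3, so there is no saddle point; optimal play is mixed.
Let the row player play a1 with probability p. Expected payoff against X: 3p + (-3)(1−p) = 6p − 3; against Y: (-3)p + 4(1−p) = −7p + 4.
Setting these equal: 6p − 3 = −7p + 4 ⇒ 13p = 7 ⇒ p = 7/13, and the value is (6)·(7/13) − 3 = 3/13.
For the column player: with q = P(X), equating a1's and a2's payoffs gives 6q − 3 = −7q + 4 ⇒ q = 7/13.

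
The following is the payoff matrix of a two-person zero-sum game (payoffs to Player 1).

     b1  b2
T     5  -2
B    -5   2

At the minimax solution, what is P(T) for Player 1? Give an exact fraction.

1/2

Row minima: T → -2, B → -5; maximin = -2.
Column maxima: b1 → 5, b2 → 2; minimax = 2.
-2 ≠ 2, so there is no saddle point; optimal play is mixed.
Let Player 1 play T with probability p. Expected payoff against b1: 5p + (-5)(1−p) = 10p − 5; against b2: (-2)p + 2(1−p) = −4p + 2.
Setting these equal: 10p − 5 = −4p + 2 ⇒ 14p = 7 ⇒ p = 1/2, and the value is (10)·(1/2) − 5 = 0.
For Player 2: with q = P(b1), equating T's and B's payoffs gives 7q − 2 = −7q + 2 ⇒ q = 2/7.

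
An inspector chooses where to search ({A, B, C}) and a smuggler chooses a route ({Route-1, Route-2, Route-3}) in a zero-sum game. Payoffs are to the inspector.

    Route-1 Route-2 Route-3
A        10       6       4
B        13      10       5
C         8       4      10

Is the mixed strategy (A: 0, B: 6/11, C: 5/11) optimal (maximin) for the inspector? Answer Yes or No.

Yes

Against Route-1 this mix gives (6/11)·13 + (5/11)·8 = 118/11.
Against Route-2 this mix gives (6/11)·10 + (5/11)·4 = 80/11.
Against Route-3 this mix gives (6/11)·5 + (5/11)·10 = 80/11.
All of the smuggler's active replies (Route-2, Route-3) yield 80/11, and no column does worse for the inspector. The mix makes the smuggler indifferent and guarantees 80/11, so it is optimal.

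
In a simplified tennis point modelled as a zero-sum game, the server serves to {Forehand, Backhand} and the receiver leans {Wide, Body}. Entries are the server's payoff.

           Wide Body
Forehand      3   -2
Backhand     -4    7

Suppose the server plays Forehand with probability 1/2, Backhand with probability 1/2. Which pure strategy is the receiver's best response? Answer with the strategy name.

If the receiver plays Wide, the server's expected payoff is (1/2)·3 + (1/2)·(-4) = -1/2.
If the receiver plays Body, the server's expected payoff is (1/2)·(-2) + (1/2)·7 = 5/2.
The receiver minimizes the server's payoff; the smallest is -1/2, so the best response is Wide.

Wide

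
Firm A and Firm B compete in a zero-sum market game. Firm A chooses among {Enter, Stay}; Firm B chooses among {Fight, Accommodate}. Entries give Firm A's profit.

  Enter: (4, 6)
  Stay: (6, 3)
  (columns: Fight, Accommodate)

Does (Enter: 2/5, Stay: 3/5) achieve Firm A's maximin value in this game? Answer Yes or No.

No

Against Fight this mix gives (2/5)·4 + (3/5)·6 = 26/5.
Against Accommodate this mix gives (2/5)·6 + (3/5)·3 = 21/5.
Firm B will play Accommodate, holding Firm A to 21/5. Shifting weight toward the row that does better against Accommodate would raise this floor (the equalizing mix achieves 24/5 against both Accommodate and Fight), so the proposed strategy is not optimal.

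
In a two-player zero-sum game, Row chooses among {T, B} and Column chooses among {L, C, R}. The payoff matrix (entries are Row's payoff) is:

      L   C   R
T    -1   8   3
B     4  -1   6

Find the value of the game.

31/14

Row minima: T → -1, B → -1; maximin = -1.
Column maxima: L → 4, C → 8, R → 6; minimax = 4.
-1 ≠ 4, so there is no saddle point; optimal play is mixed.
R is strictly dominated by L (it gives Row strictly more in every row), so Column never plays it.
On the remaining 2×2 (T, B vs L, C):
Let Row play T with probability p. Expected payoff against L: (-1)p + 4(1−p) = −5p + 4; against C: 8p + (-1)(1−p) = 9p − 1.
Setting these equal: −5p + 4 = 9p − 1 ⇒ −14p = -5 ⇒ p = 5/14, and the value is (-5)·(5/14) + 4 = 31/14.
For Column: with q = P(L), equating T's and B's payoffs gives −9q + 8 = 5q − 1 ⇒ q = 9/14.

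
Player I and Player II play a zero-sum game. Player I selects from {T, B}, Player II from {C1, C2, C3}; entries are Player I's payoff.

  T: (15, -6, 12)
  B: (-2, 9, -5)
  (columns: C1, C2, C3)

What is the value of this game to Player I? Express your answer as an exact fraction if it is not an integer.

Row minima: T → -6, B → -5; maximin = -5.
Column maxima: C1 → 15, C2 → 9, C3 → 12; minimax = 9.
-5 ≠ 9, so there is no saddle point; optimal play is mixed.
C1 is strictly dominated by C3 (it gives Player I strictly more in every row), so Player II never plays it.
On the remaining 2×2 (T, B vs C2, C3):
Let Player I play T with probability p. Expected payoff against C2: (-6)p + 9(1−p) = −15p + 9; against C3: 12p + (-5)(1−p) = 17p − 5.
Setting these equal: −15p + 9 = 17p − 5 ⇒ −32p = -14 ⇒ p = 7/16, and the value is (-15)·(7/16) + 9 = 39/16.
For Player II: with q = P(C2), equating T's and B's payoffs gives −18q + 12 = 14q − 5 ⇒ q = 17/32.

39/16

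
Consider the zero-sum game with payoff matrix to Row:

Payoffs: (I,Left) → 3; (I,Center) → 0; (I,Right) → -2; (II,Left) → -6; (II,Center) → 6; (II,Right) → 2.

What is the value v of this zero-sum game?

Row minima: I → -2, II → -6; maximin = -2.
Column maxima: Left → 3, Center → 6, Right → 2; minimax = 2.
-2 ≠ 2, so there is no saddle point; optimal play is mixed.
Center is strictly dominated by Right (it gives Row strictly more in every row), so Column never plays it.
On the remaining 2×2 (I, II vs Left, Right):
Let Row play I with probability p. Expected payoff against Left: 3p + (-6)(1−p) = 9p − 6; against Right: (-2)p + 2(1−p) = −4p + 2.
Setting these equal: 9p − 6 = −4p + 2 ⇒ 13p = 8 ⇒ p = 8/13, and the value is (9)·(8/13) − 6 = -6/13.
For Column: with q = P(Left), equating I's and II's payoffs gives 5q − 2 = −8q + 2 ⇒ q = 4/13.

-6/13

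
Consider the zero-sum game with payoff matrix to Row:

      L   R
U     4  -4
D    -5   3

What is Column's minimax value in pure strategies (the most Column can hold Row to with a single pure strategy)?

Column maxima: L → 4, R → 3.
The smallest of these is 3.

3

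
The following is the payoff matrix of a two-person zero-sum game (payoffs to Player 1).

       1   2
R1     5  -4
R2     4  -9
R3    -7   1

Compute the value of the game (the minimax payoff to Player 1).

-23/17

Row minima: R1 → -4, R2 → -9, R3 → -7; maximin = -4.
Column maxima: 1 → 5, 2 → 1; minimax = 1.
-4 ≠ 1, so there is no saddle point; optimal play is mixed.
R2 is strictly dominated by R1, so Player 1 never plays it.
On the remaining 2×2 (R1, R3 vs 1, 2):
Let Player 1 play R1 with probability p. Expected payoff against 1: 5p + (-7)(1−p) = 12p − 7; against 2: (-4)p + 1(1−p) = −5p + 1.
Setting these equal: 12p − 7 = −5p + 1 ⇒ 17p = 8 ⇒ p = 8/17, and the value is (12)·(8/17) − 7 = -23/17.
For Player 2: with q = P(1), equating R1's and R3's payoffs gives 9q − 4 = −8q + 1 ⇒ q = 5/17.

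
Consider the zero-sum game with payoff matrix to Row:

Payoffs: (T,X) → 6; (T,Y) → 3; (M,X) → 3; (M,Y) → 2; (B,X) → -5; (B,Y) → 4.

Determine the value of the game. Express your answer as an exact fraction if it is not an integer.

13/4

Row minima: T → 3, M → 2, B → -5; maximin = 3.
Column maxima: X → 6, Y → 4; minimax = 4.
3 ≠ 4, so there is no saddle point; optimal play is mixed.
M is strictly dominated by T, so Row never plays it.
On the remaining 2×2 (T, B vs X, Y):
Let Row play T with probability p. Expected payoff against X: 6p + (-5)(1−p) = 11p − 5; against Y: 3p + 4(1−p) = −p + 4.
Setting these equal: 11p − 5 = −p + 4 ⇒ 12p = 9 ⇒ p = 3/4, and the value is (11)·(3/4) − 5 = 13/4.
For Column: with q = P(X), equating T's and B's payoffs gives 3q + 3 = −9q + 4 ⇒ q = 1/12.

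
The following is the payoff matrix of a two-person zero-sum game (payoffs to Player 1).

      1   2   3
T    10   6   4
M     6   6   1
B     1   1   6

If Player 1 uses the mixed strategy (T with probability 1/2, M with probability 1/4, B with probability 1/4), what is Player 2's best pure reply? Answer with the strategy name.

3

If Player 2 plays 1, Player 1's expected payoff is (1/2)·10 + (1/4)·6 + (1/4)·1 = 27/4.
If Player 2 plays 2, Player 1's expected payoff is (1/2)·6 + (1/4)·6 + (1/4)·1 = 19/4.
If Player 2 plays 3, Player 1's expected payoff is (1/2)·4 + (1/4)·1 + (1/4)·6 = 15/4.
Player 2 minimizes Player 1's payoff; the smallest is 15/4, so the best response is 3.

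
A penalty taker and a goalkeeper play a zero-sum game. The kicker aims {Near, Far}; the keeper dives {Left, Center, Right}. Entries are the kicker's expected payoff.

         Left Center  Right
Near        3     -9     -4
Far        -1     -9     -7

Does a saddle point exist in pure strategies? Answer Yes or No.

Row minima: Near → -9, Far → -9; maximin = -9.
Column maxima: Left → 3, Center → -9, Right → -4; minimax = -9.
maximin = minimax = -9, so a saddle point exists.

Yes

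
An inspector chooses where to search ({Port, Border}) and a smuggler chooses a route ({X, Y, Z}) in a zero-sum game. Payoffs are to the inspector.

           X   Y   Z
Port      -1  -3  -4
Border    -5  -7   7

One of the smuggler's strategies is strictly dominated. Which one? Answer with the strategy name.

Y holds the inspector's payoff strictly below X in every row: -3 < -1, -7 < -5.
So X is strictly dominated for the smuggler.

X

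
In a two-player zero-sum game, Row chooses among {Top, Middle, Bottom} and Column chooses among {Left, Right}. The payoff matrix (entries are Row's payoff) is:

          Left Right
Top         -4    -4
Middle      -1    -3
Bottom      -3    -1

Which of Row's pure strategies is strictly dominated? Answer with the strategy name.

Middle gives a strictly higher payoff than Top against every column: -1 > -4, -3 > -4.
So Top is strictly dominated and Row never plays it.

Top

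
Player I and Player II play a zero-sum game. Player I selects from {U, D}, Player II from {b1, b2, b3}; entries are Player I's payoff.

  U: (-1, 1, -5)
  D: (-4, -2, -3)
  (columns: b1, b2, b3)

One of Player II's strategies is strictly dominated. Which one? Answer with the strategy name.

b2

b1 holds Player I's payoff strictly below b2 in every row: -1 < 1, -4 < -2.
So b2 is strictly dominated for Player II.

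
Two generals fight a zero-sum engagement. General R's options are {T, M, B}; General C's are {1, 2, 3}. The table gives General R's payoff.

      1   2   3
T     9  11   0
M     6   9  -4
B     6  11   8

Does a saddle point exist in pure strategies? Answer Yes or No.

Row minima: T → 0, M → -4, B → 6; maximin = 6.
Column maxima: 1 → 9, 2 → 11, 3 → 8; minimax = 8.
6 ≠ 8, so no pure-strategy equilibrium exists.

No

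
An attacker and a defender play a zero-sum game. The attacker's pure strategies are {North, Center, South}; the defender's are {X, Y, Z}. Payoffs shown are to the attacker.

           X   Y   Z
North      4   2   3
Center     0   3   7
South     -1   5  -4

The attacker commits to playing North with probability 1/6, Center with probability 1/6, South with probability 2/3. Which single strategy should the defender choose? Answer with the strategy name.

If the defender plays X, the attacker's expected payoff is (1/6)·4 + (1/6)·0 + (2/3)·(-1) = 0.
If the defender plays Y, the attacker's expected payoff is (1/6)·2 + (1/6)·3 + (2/3)·5 = 25/6.
If the defender plays Z, the attacker's expected payoff is (1/6)·3 + (1/6)·7 + (2/3)·(-4) = -1.
The defender minimizes the attacker's payoff; the smallest is -1, so the best response is Z.

Z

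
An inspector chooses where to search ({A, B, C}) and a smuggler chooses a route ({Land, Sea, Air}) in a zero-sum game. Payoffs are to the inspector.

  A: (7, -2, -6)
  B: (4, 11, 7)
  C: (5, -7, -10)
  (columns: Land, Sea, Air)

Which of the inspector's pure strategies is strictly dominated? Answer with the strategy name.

A gives a strictly higher payoff than C against every column: 7 > 5, -2 > -7, -6 > -10.
So C is strictly dominated and the inspector never plays it.

C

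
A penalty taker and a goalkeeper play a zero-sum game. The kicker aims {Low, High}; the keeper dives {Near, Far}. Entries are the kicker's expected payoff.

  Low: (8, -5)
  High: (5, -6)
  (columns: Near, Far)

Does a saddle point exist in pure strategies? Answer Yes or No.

Yes

Row minima: Low → -5, High → -6; maximin = -5.
Column maxima: Near → 8, Far → -5; minimax = -5.
maximin = minimax = -5, so a saddle point exists.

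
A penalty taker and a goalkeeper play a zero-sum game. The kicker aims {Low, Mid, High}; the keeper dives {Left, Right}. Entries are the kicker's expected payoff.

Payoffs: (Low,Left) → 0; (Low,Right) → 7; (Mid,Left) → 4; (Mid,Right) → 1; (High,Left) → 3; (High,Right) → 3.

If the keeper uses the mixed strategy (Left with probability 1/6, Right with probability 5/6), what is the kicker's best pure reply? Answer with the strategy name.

Low

Expected payoff of Low: (1/6)·0 + (5/6)·7 = 35/6.
Expected payoff of Mid: (1/6)·4 + (5/6)·1 = 3/2.
Expected payoff of High: (1/6)·3 + (5/6)·3 = 3.
The largest is 35/6, so the kicker's best response is Low.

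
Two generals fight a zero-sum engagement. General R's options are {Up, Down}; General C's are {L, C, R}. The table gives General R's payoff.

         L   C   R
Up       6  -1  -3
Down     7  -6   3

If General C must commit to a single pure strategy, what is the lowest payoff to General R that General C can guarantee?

Column maxima: L → 7, C → -1, R → 3.
The smallest of these is -1.

-1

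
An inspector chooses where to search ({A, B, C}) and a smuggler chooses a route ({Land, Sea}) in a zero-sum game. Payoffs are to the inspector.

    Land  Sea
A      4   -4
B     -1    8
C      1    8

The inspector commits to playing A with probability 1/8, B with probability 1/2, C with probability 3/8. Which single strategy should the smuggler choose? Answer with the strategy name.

If the smuggler plays Land, the inspector's expected payoff is (1/8)·4 + (1/2)·(-1) + (3/8)·1 = 3/8.
If the smuggler plays Sea, the inspector's expected payoff is (1/8)·(-4) + (1/2)·8 + (3/8)·8 = 13/2.
The smuggler minimizes the inspector's payoff; the smallest is 3/8, so the best response is Land.

Land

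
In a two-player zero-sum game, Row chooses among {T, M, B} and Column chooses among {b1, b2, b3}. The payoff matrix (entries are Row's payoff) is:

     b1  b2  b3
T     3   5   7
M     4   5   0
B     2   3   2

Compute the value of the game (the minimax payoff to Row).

7/2

Row minima: T → 3, M → 0, B → 2; maximin = 3.
Column maxima: b1 → 4, b2 → 5, b3 → 7; minimax = 4.
3 ≠ 4, so there is no saddle point; optimal play is mixed.
B is strictly dominated by T, so Row never plays it.
b2 is strictly dominated by b1 (it gives Row strictly more in every row), so Column never plays it.
On the remaining 2×2 (T, M vs b1, b3):
Let Row play T with probability p. Expected payoff against b1: 3p + 4(1−p) = −p + 4; against b3: 7p + 0(1−p) = 7p.
Setting these equal: −p + 4 = 7p ⇒ −8p = -4 ⇒ p = 1/2, and the value is (-1)·(1/2) + 4 = 7/2.
For Column: with q = P(b1), equating T's and M's payoffs gives −4q + 7 = 4q ⇒ q = 7/8.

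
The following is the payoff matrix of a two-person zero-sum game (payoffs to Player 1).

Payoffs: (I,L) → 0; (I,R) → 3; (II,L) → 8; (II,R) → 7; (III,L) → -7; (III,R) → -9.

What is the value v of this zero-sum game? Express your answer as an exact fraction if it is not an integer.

7

Row minima: I → 0, II → 7, III → -9; maximin = 7.
Column maxima: L → 8, R → 7; minimax = 7.
Since maximin = minimax = 7, there is a saddle point and the value is 7.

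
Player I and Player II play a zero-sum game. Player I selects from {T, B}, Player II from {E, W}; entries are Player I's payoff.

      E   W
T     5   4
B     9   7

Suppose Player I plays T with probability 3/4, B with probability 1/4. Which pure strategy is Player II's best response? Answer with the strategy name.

W

If Player II plays E, Player I's expected payoff is (3/4)·5 + (1/4)·9 = 6.
If Player II plays W, Player I's expected payoff is (3/4)·4 + (1/4)·7 = 19/4.
Player II minimizes Player I's payoff; the smallest is 19/4, so the best response is W.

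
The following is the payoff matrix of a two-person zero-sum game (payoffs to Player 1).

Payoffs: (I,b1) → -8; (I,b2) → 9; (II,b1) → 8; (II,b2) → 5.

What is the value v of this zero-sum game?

28/5

Row minima: I → -8, II → 5; maximin = 5.
Column maxima: b1 → 8, b2 → 9; minimax = 8.
5 ≠ 8, so there is no saddle point; optimal play is mixed.
Let Player 1 play I with probability p. Expected payoff against b1: (-8)p + 8(1−p) = −16p + 8; against b2: 9p + 5(1−p) = 4p + 5.
Setting these equal: −16p + 8 = 4p + 5 ⇒ −20p = -3 ⇒ p = 3/20, and the value is (-16)·(3/20) + 8 = 28/5.
For Player 2: with q = P(b1), equating I's and II's payoffs gives −17q + 9 = 3q + 5 ⇒ q = 1/5.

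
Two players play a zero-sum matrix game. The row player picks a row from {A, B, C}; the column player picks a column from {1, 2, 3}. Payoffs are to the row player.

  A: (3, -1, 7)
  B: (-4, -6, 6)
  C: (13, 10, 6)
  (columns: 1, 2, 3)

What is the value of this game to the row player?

Row minima: A → -1, B → -6, C → 6; maximin = 6.
Column maxima: 1 → 13, 2 → 10, 3 → 7; minimax = 7.
6 ≠ 7, so there is no saddle point; optimal play is mixed.
B is strictly dominated by A, so the row player never plays it.
1 is strictly dominated by 2 (it gives the row player strictly more in every row), so the column player never plays it.
On the remaining 2×2 (A, C vs 2, 3):
Let the row player play A with probability p. Expected payoff against 2: (-1)p + 10(1−p) = −11p + 10; against 3: 7p + 6(1−p) = p + 6.
Setting these equal: −11p + 10 = p + 6 ⇒ −12p = -4 ⇒ p = 1/3, and the value is (-11)·(1/3) + 10 = 19/3.
For the column player: with q = P(2), equating A's and C's payoffs gives −8q + 7 = 4q + 6 ⇒ q = 1/12.

19/3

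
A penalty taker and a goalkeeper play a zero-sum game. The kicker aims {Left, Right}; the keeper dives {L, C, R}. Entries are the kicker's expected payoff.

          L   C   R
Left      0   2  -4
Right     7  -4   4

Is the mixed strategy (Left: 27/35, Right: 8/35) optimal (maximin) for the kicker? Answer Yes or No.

No

Against L this mix gives (27/35)·0 + (8/35)·7 = 8/5.
Against C this mix gives (27/35)·2 + (8/35)·(-4) = 22/35.
Against R this mix gives (27/35)·(-4) + (8/35)·4 = -76/35.
The keeper will play R, holding the kicker to -76/35. Shifting weight toward the row that does better against R would raise this floor (the equalizing mix achieves -4/7 against both R and C), so the proposed strategy is not optimal.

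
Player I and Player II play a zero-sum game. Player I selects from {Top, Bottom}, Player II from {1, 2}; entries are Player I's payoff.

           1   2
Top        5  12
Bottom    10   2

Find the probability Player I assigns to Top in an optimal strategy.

8/15

Row minima: Top → 5, Bottom → 2; maximin = 5.
Column maxima: 1 → 10, 2 → 12; minimax = 10.
5 ≠ 10, so there is no saddle point; optimal play is mixed.
Let Player I play Top with probability p. Expected payoff against 1: 5p + 10(1−p) = −5p + 10; against 2: 12p + 2(1−p) = 10p + 2.
Setting these equal: −5p + 10 = 10p + 2 ⇒ −15p = -8 ⇒ p = 8/15, and the value is (-5)·(8/15) + 10 = 22/3.
For Player II: with q = P(1), equating Top's and Bottom's payoffs gives −7q + 12 = 8q + 2 ⇒ q = 2/3.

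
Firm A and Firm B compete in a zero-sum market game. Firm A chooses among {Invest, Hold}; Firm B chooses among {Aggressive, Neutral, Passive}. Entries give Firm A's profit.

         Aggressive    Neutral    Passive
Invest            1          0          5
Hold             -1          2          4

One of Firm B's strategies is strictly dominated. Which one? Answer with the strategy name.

Aggressive holds Firm A's payoff strictly below Passive in every row: 1 < 5, -1 < 4.
So Passive is strictly dominated for Firm B.

Passive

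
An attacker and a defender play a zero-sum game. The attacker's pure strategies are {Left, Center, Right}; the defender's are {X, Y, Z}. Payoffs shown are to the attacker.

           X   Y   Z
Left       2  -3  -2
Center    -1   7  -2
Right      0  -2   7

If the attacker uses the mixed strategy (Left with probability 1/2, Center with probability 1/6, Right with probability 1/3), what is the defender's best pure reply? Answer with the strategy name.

If the defender plays X, the attacker's expected payoff is (1/2)·2 + (1/6)·(-1) + (1/3)·0 = 5/6.
If the defender plays Y, the attacker's expected payoff is (1/2)·(-3) + (1/6)·7 + (1/3)·(-2) = -1.
If the defender plays Z, the attacker's expected payoff is (1/2)·(-2) + (1/6)·(-2) + (1/3)·7 = 1.
The defender minimizes the attacker's payoff; the smallest is -1, so the best response is Y.

Y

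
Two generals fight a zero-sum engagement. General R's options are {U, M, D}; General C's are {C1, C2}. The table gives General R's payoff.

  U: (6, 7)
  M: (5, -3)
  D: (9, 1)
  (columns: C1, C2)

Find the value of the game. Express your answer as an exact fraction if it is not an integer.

Row minima: U → 6, M → -3, D → 1; maximin = 6.
Column maxima: C1 → 9, C2 → 7; minimax = 7.
6 ≠ 7, so there is no saddle point; optimal play is mixed.
M is strictly dominated by U, so General R never plays it.
On the remaining 2×2 (U, D vs C1, C2):
Let General R play U with probability p. Expected payoff against C1: 6p + 9(1−p) = −3p + 9; against C2: 7p + 1(1−p) = 6p + 1.
Setting these equal: −3p + 9 = 6p + 1 ⇒ −9p = -8 ⇒ p = 8/9, and the value is (-3)·(8/9) + 9 = 19/3.
For General C: with q = P(C1), equating U's and D's payoffs gives −q + 7 = 8q + 1 ⇒ q = 2/3.

19/3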